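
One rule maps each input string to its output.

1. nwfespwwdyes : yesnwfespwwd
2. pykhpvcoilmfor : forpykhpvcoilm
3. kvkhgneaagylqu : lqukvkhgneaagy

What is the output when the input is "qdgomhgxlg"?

xlgqdgomhg

The transformation: move the last 3 characters to the front (rotate right by 3).
On "qdgomhgxlg" that produces "xlgqdgomhg".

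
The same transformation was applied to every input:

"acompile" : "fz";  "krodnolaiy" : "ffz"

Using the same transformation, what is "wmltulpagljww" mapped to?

Rule — shift every letter 9 places backward in the alphabet (wrapping around), then keep one character in every 3, starting at position 3 (positions 3rd, 6th, 9th, ...).
Working it through for "wmltulpagljww": intermediate "ndcklcgrxcann", final "ccxn".

ccxn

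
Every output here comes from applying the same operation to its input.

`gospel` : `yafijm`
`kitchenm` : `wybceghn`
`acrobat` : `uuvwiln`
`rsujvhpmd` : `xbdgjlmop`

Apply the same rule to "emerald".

The pattern: sort the characters into alphabetical order, then shift every letter 6 places backward in the alphabet (wrapping around).
Starting from "emerald": after the first operation, "adeelmr"; after the second, "uxyyfgl".
(Check on "gospel": → "eglops" → "yafijm" ✓)

uxyyfgl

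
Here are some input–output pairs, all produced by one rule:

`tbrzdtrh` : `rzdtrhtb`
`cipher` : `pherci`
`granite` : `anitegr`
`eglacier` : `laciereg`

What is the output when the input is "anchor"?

In each case the input is transformed by: move the first 2 characters to the end (rotate left by 2).
So "anchor" becomes "choran".

choran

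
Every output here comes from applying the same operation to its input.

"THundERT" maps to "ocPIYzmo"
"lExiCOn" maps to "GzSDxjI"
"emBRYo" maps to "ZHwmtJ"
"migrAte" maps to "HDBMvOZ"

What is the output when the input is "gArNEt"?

In each case the input is transformed by: shift every letter 5 places backward in the alphabet (wrapping around), then flip the case of every letter.
Doing the same to "gArNEt": "BvMizO".

BvMizO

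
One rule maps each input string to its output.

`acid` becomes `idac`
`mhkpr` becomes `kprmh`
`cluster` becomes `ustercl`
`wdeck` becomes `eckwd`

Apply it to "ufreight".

The pattern: move the first 2 characters to the end (rotate left by 2).
So "ufreight" becomes "reightuf".

reightuf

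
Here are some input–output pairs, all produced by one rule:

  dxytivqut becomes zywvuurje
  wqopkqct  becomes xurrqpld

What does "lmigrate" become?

Rule — shift every letter 1 place forward in the alphabet (wrapping around), then sort the characters into reverse alphabetical order.
"lmigrate" → "usnmjhfb".

usnmjhfb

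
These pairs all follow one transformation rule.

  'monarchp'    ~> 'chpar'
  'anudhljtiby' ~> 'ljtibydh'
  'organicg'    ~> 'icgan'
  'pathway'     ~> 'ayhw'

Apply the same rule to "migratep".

tepra

The transformation: delete the first 3 characters, then move the first 2 characters to the end (rotate left by 2).
For "migratep", step one produces "ratep"; step two turns that into "tepra".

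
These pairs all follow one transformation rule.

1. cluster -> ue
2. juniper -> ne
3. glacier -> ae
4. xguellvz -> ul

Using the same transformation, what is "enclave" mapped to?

cv

The rule is to keep one character in every 3, starting at position 3 (positions 3rd, 6th, 9th, ...).
For "enclave" the result is "cv".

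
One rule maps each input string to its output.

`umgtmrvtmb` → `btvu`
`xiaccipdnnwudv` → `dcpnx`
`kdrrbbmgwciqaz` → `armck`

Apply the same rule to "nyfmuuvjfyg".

ymvn

The transformation: keep one character in every 3, starting at position 1 (positions 1st, 4th, 7th, ...), then swap the first and last characters.
Starting from "nyfmuuvjfyg": after the first operation, "nmvy"; after the second, "ymvn".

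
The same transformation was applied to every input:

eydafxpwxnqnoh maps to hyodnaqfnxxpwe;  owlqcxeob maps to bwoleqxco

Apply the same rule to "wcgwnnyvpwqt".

tcqgwwpnvnyw

The pattern: take characters alternately from the front and the back (1st, last, 2nd, 2nd-last, ...), then move the first character to the end.
"wcgwnnyvpwqt" → "wtcqgwwpnvny" → "tcqgwwpnvnyw".
(Check on "owlqcxeob": → "obwoleqxc" → "bwoleqxco" ✓)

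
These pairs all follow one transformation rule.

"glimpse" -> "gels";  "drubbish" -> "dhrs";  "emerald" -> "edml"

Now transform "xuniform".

xmur

What's happening: take characters alternately from the front and the back (1st, last, 2nd, 2nd-last, ...), then keep only the first 4 characters.
Working it through for "xuniform": intermediate "xmurnoif", final "xmur".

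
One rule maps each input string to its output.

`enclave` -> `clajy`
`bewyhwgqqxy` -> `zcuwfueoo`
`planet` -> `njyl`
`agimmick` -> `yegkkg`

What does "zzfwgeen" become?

xxduec

In each case the input is transformed by: delete the last 2 characters, then shift every letter 2 places backward in the alphabet (wrapping around).
Starting from "zzfwgeen": after the first operation, "zzfwge"; after the second, "xxduec".
(Check on "planet": → "plan" → "njyl" ✓)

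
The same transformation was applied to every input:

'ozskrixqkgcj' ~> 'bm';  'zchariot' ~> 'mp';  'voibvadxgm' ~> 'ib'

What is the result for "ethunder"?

rg

The transformation: shift every letter 13 places forward in the alphabet (wrapping around) — i.e. ROT13, then keep only the first 2 characters.
For "ethunder", step one produces "rguhaqre"; step two turns that into "rg".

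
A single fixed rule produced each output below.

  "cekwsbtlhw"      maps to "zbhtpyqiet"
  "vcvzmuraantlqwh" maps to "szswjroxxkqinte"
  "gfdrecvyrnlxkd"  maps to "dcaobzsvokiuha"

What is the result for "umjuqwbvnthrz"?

What's happening: shift every letter 3 places backward in the alphabet (wrapping around).
Applying that to "umjuqwbvnthrz" gives "rjgrntyskqeow".

rjgrntyskqeow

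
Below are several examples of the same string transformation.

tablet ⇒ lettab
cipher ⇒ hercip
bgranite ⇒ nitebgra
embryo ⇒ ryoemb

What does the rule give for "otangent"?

Rule — swap the front and back halves of the string.
Applying that to "otangent" gives "gentotan".

gentotan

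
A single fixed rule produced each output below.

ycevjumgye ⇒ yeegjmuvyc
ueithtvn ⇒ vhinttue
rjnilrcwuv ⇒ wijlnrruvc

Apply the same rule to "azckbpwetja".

Looking at the pairs, the operation is to sort the characters into alphabetical order, then swap the first and last characters.
On "azckbpwetja": the first step gives "aabcejkptwz", and the second then gives "zabcejkptwa".

zabcejkptwa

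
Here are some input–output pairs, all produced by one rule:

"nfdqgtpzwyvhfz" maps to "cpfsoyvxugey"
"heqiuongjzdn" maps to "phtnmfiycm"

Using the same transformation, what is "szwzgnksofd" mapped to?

Each output is the input with this applied: delete the first 2 characters, then shift every letter 1 place backward in the alphabet (wrapping around).
For "szwzgnksofd", step one produces "wzgnksofd"; step two turns that into "vyfmjrnec".

vyfmjrnec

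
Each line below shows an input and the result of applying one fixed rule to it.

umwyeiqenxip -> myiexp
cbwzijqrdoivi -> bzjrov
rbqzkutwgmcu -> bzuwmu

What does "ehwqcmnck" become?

hqmc

The transformation: keep every other character starting from the second (positions 2nd, 4th, 6th, ...).
Applying that to "ehwqcmnck" gives "hqmc".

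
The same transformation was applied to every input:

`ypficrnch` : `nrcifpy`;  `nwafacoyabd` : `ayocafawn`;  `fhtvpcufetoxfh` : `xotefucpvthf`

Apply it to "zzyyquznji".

Looking at the pairs, the operation is to reverse the string, then delete the first 2 characters.
Starting from "zzyyquznji": after the first operation, "ijnzuqyyzz"; after the second, "nzuqyyzz".

nzuqyyzz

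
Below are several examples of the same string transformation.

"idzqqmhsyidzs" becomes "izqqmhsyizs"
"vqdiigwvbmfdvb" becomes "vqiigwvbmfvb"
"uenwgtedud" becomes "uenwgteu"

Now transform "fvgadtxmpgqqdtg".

fvgatxmpgqqtg

Each output is the input with this applied: remove every "d".
Doing the same to "fvgadtxmpgqqdtg": "fvgatxmpgqqtg".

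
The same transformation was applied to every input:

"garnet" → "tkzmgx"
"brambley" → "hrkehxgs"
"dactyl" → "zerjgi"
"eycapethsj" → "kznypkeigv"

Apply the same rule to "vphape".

gvkbvn

What's happening: shift every letter 6 places forward in the alphabet (wrapping around), then swap the front and back halves of the string.
"vphape" → "gvkbvn".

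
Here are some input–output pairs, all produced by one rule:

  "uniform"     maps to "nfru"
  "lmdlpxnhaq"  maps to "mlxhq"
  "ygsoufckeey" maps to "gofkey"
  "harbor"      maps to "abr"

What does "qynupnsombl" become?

The transformation: move the first character to the end, then keep every other character starting from the first (positions 1st, 3rd, 5th, ...).
Working it through for "qynupnsombl": intermediate "ynupnsomblq", final "yunobq".

yunobq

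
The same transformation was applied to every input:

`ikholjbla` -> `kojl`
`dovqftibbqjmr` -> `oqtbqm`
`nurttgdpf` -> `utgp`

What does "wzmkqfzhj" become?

Looking at the pairs, the operation is to keep every other character starting from the second (positions 2nd, 4th, 6th, ...).
On "wzmkqfzhj" that produces "zkfh".

zkfh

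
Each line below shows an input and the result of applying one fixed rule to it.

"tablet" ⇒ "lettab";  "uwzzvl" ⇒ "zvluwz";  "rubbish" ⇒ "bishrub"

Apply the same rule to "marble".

Rule — move the first 3 characters to the end (rotate left by 3).
So "marble" becomes "blemar".

blemar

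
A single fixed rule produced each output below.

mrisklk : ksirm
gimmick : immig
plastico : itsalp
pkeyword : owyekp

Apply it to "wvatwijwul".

wjiwtavw

In each case the input is transformed by: reverse the string, then delete the first 2 characters.
So "wvatwijwul" becomes "wjiwtavw".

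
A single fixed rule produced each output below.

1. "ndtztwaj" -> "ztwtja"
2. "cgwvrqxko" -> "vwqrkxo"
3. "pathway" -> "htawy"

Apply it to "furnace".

nrcae

The transformation: delete the first 2 characters, then swap each adjacent pair of characters (1↔2, 3↔4, ...).
Starting from "furnace": after the first operation, "rnace"; after the second, "nrcae".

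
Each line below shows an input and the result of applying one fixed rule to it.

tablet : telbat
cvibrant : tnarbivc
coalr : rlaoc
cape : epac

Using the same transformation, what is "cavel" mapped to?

The pattern: reverse the string.
Doing the same to "cavel": "levac".

levac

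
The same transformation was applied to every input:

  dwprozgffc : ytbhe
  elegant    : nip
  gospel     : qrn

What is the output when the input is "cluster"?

Rule — keep every other character starting from the second (positions 2nd, 4th, 6th, ...), then shift every letter 2 places forward in the alphabet (wrapping around).
On "cluster" that produces "nug".

nug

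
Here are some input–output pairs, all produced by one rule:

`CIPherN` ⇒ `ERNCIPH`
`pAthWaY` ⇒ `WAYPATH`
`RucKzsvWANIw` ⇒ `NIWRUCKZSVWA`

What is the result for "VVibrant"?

Rule — move the last 3 characters to the front (rotate right by 3), then convert every letter to uppercase.
Starting from "VVibrant": after the first operation, "antVVibr"; after the second, "ANTVVIBR".

ANTVVIBR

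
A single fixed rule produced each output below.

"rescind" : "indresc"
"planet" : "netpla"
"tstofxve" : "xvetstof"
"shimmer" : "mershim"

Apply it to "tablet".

lettab

The rule is to move the last 3 characters to the front (rotate right by 3).
Applying that to "tablet" gives "lettab".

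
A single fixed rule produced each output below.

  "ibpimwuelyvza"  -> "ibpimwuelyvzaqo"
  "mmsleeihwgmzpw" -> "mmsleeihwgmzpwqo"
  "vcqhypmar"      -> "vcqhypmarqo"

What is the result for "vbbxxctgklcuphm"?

Each output is the input with this applied: append "qo".
Applying that to "vbbxxctgklcuphm" gives "vbbxxctgklcuphmqo".

vbbxxctgklcuphmqo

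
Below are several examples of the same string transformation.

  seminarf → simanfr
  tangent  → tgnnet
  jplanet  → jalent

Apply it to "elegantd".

The rule is to swap each adjacent pair of characters (1↔2, 3↔4, ...), then delete the first character.
Starting from "elegantd": after the first operation, "legenadt"; after the second, "egenadt".
(Check on "tangent": → "atgnnet" → "tgnnet" ✓)

egenadt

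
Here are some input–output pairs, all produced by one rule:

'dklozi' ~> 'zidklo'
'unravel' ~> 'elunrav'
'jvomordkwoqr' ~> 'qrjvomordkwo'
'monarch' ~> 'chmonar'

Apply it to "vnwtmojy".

jyvnwtmo

In each case the input is transformed by: move the last 2 characters to the front (rotate right by 2).
Doing the same to "vnwtmojy": "jyvnwtmo".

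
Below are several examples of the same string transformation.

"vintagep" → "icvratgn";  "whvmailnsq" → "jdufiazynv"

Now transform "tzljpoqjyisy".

glmfyvwlcwbd

Looking at the pairs, the operation is to take characters alternately from the front and the back (1st, last, 2nd, 2nd-last, ...), then shift every letter 13 places forward in the alphabet (wrapping around) — i.e. ROT13.
For "tzljpoqjyisy", step one produces "tyzslijypjoq"; step two turns that into "glmfyvwlcwbd".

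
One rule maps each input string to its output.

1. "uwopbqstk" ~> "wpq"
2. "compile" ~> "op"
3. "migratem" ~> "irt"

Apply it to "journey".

or

In each case the input is transformed by: keep every other character starting from the second (positions 2nd, 4th, 6th, ...), then delete the last character.
On "journey": the first step gives "ore", and the second then gives "or".
(Check on "uwopbqstk": → "wpqt" → "wpq" ✓)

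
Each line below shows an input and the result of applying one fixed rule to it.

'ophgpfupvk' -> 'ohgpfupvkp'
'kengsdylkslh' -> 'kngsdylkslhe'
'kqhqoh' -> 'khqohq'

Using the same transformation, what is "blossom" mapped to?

bossoml

The transformation: move the first character to the end, then swap the first and last characters.
Working it through for "blossom": intermediate "lossomb", final "bossoml".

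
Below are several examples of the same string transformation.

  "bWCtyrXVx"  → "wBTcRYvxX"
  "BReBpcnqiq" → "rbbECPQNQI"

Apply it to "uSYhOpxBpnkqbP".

Rule — swap each adjacent pair of characters (1↔2, 3↔4, ...), then flip the case of every letter.
For "uSYhOpxBpnkqbP", step one produces "SuhYpOBxnpqkPb"; step two turns that into "sUHyPobXNPQKpB".

sUHyPobXNPQKpB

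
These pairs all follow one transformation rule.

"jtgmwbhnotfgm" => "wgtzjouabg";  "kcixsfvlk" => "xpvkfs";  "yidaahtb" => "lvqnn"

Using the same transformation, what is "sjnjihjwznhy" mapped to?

fwawvuwjm

The transformation: shift every letter 13 places forward in the alphabet (wrapping around) — i.e. ROT13, then delete the last 3 characters.
For "sjnjihjwznhy" the result is "fwawvuwjm".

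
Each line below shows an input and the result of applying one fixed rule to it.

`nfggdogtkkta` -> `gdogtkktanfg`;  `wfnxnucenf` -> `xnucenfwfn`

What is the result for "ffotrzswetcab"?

trzswetcabffo

The transformation: move the first 3 characters to the end (rotate left by 3).
Applying that to "ffotrzswetcab" gives "trzswetcabffo".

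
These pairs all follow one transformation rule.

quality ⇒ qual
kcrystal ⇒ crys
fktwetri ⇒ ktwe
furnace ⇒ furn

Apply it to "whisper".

The transformation: move the last 3 characters to the front (rotate right by 3), then keep only the last 4 characters.
Working it through for "whisper": intermediate "perwhis", final "whis".

whis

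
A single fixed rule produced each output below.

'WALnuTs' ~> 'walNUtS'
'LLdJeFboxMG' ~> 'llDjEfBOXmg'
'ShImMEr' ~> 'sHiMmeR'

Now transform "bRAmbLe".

BraMBlE

Rule — flip the case of every letter.
For "bRAmbLe" the result is "BraMBlE".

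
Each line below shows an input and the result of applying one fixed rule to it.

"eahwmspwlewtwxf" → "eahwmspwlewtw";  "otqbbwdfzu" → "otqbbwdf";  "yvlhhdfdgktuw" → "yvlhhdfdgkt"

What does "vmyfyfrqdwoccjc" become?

vmyfyfrqdwocc

Rule — delete the last 2 characters.
Applying that to "vmyfyfrqdwoccjc" gives "vmyfyfrqdwocc".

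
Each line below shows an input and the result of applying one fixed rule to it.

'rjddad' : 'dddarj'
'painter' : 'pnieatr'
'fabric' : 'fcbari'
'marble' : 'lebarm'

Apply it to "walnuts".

tsnlawu

Each output is the input with this applied: sort the characters into reverse alphabetical order, then move the first 2 characters to the end (rotate left by 2).
"walnuts" → "tsnlawu".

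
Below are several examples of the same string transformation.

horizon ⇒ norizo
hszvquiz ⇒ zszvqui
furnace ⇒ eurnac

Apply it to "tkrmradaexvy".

The transformation: delete the first character, then move the last character to the front.
Starting from "tkrmradaexvy": after the first operation, "krmradaexvy"; after the second, "ykrmradaexv".

ykrmradaexv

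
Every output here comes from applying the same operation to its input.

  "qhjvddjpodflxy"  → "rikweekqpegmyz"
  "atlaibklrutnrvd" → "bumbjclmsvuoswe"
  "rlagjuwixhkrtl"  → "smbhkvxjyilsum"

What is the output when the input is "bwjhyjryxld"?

cxkizkszyme

The transformation: shift every letter 1 place forward in the alphabet (wrapping around).
So "bwjhyjryxld" becomes "cxkizkszyme".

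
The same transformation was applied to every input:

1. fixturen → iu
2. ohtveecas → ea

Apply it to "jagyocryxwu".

The pattern: keep one character in every 3, starting at position 2 (positions 2nd, 5th, 8th, ...), then keep only the vowels.
Applying that to "jagyocryxwu" gives "aou".

aou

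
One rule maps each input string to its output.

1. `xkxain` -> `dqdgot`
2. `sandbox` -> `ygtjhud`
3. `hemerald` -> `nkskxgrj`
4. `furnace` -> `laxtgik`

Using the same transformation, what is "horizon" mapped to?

nuxofut

The rule is to shift every letter 6 places forward in the alphabet (wrapping around).
Doing the same to "horizon": "nuxofut".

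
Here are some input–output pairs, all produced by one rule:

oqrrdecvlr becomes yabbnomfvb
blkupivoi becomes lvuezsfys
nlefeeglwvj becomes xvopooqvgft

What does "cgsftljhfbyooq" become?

Each output is the input with this applied: shift every letter 10 places forward in the alphabet (wrapping around).
"cgsftljhfbyooq" → "mqcpdvtrpliyya".

mqcpdvtrpliyya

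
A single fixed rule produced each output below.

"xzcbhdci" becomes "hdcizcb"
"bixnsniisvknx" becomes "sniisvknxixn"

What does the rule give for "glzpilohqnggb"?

ilohqnggblzp

Each output is the input with this applied: delete the first character, then move the first 3 characters to the end (rotate left by 3).
Applying both steps to "glzpilohqnggb": "lzpilohqnggb", then "ilohqnggblzp".
(Check on "xzcbhdci": → "zcbhdci" → "hdcizcb" ✓)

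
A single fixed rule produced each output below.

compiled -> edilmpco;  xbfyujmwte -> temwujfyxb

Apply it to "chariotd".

tdioarch

Rule — swap each adjacent pair of characters (1↔2, 3↔4, ...), then reverse the string.
Applying both steps to "chariotd": "hcraoidt", then "tdioarch".
(Check on "compiled": → "ocpmlide" → "edilmpco" ✓)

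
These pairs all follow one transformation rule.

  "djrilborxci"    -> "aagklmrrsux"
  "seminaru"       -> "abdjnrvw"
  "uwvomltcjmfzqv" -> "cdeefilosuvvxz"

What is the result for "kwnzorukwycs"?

abdffhilttwx

The rule is to shift every letter 9 places forward in the alphabet (wrapping around), then sort the characters into alphabetical order.
"kwnzorukwycs" → "tfwixadtfhlb" → "abdffhilttwx".
(Check on "seminaru": → "bnvrwjad" → "abdjnrvw" ✓)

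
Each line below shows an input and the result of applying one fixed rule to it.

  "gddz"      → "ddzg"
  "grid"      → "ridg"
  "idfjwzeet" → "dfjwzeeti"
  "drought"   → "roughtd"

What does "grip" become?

ripg

The rule is to move the first character to the end.
Doing the same to "grip": "ripg".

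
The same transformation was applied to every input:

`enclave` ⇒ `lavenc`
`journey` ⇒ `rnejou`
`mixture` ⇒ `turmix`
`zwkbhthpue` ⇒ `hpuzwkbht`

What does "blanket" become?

nkebla

Looking at the pairs, the operation is to delete the last character, then move the last 3 characters to the front (rotate right by 3).
Applying both steps to "blanket": "blanke", then "nkebla".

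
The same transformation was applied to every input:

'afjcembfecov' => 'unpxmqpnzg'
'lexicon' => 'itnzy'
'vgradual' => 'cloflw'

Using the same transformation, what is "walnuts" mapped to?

wyfed

In each case the input is transformed by: shift every letter 11 places forward in the alphabet (wrapping around), then delete the first 2 characters.
Working it through for "walnuts": intermediate "hlwyfed", final "wyfed".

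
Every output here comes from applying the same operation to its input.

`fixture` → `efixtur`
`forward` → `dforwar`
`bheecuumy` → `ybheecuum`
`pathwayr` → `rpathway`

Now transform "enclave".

The pattern: move the last character to the front.
Applying that to "enclave" gives "eenclav".

eenclav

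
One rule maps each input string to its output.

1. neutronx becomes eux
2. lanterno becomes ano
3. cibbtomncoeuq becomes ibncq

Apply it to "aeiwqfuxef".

The rule is to swap each adjacent pair of characters (1↔2, 3↔4, ...), then keep one character in every 3, starting at position 1 (positions 1st, 4th, 7th, ...).
Starting from "aeiwqfuxef": after the first operation, "eawifqxufe"; after the second, "eixe".

eixe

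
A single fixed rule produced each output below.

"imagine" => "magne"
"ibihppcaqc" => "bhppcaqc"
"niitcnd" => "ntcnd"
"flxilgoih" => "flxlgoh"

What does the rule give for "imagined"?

Looking at the pairs, the operation is to remove every "i".
So "imagined" becomes "magned".

magned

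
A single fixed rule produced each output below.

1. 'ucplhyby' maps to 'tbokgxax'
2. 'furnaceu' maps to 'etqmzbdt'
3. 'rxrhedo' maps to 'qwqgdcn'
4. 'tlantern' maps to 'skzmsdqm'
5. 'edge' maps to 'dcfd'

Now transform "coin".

The transformation: shift every letter 1 place backward in the alphabet (wrapping around).
Doing the same to "coin": "bnhm".

bnhm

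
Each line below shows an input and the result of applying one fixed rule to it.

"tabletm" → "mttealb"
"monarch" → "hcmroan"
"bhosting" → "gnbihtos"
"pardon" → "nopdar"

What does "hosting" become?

gnhiots

The pattern: move the last character to the front, then take characters alternately from the front and the back (1st, last, 2nd, 2nd-last, ...).
Applying that to "hosting" gives "gnhiots".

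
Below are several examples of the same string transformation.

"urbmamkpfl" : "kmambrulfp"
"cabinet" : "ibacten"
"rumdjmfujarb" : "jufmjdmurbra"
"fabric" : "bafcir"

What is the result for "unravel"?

arnulev

What's happening: reverse the string, then move the first 3 characters to the end (rotate left by 3).
Working it through for "unravel": intermediate "levarnu", final "arnulev".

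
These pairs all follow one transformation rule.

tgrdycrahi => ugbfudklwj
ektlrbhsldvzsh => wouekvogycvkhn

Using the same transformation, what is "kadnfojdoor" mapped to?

The rule is to move the first 2 characters to the end (rotate left by 2), then shift every letter 3 places forward in the alphabet (wrapping around).
Applying both steps to "kadnfojdoor": "dnfojdoorka", then "gqirmgrrund".
(Check on "ektlrbhsldvzsh": → "tlrbhsldvzshek" → "wouekvogycvkhn" ✓)

gqirmgrrund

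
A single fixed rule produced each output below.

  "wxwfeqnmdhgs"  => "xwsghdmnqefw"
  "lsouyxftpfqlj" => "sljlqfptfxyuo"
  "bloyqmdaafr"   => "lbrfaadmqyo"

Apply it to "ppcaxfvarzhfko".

ppokfhzravfxac

The pattern: move the first 2 characters to the end (rotate left by 2), then reverse the string.
On "ppcaxfvarzhfko": the first step gives "caxfvarzhfkopp", and the second then gives "ppokfhzravfxac".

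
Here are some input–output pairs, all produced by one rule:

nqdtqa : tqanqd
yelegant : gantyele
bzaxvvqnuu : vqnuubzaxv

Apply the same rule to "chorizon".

The pattern: swap the front and back halves of the string.
So "chorizon" becomes "izonchor".

izonchor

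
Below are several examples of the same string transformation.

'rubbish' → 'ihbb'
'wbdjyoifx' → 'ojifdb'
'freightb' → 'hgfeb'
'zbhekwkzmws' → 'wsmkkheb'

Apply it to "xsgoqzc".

Rule — sort the characters into reverse alphabetical order, then delete the first 3 characters.
Working it through for "xsgoqzc": intermediate "zxsqogc", final "qogc".

qogc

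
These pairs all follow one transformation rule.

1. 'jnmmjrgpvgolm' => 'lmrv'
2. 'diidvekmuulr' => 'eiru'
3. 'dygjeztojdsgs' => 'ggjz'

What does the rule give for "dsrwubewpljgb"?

The rule is to keep one character in every 3, starting at position 3 (positions 3rd, 6th, 9th, ...), then sort the characters into alphabetical order.
For "dsrwubewpljgb", step one produces "rbpg"; step two turns that into "bgpr".
(Check on "jnmmjrgpvgolm": → "mrvl" → "lmrv" ✓)

bgpr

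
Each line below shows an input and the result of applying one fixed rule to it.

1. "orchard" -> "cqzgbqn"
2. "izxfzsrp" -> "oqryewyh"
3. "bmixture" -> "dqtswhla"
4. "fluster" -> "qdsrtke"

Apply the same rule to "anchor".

The rule is to shift every letter 1 place backward in the alphabet (wrapping around), then reverse the string.
Starting from "anchor": after the first operation, "zmbgnq"; after the second, "qngbmz".
(Check on "orchard": → "nqbgzqc" → "cqzgbqn" ✓)

qngbmz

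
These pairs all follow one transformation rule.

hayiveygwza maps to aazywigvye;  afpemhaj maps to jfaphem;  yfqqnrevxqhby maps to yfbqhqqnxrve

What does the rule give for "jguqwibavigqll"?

The transformation: take characters alternately from the front and the back (1st, last, 2nd, 2nd-last, ...), then delete the first character.
Applying both steps to "jguqwibavigqll": "jlgluqqgwiivba", then "lgluqqgwiivba".

lgluqqgwiivba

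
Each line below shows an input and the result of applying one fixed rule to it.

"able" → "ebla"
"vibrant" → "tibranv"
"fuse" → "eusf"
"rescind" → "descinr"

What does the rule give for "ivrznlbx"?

xvrznlbi

In each case the input is transformed by: swap the first and last characters.
On "ivrznlbx" that produces "xvrznlbi".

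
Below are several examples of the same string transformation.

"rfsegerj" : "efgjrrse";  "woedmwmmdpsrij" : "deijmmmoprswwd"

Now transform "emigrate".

The transformation: sort the characters into alphabetical order, then move the first character to the end.
Applying both steps to "emigrate": "aeegimrt", then "eegimrta".

eegimrta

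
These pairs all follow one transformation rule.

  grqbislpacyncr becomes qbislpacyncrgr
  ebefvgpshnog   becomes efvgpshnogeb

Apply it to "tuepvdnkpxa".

epvdnkpxatu

The pattern: move the first 2 characters to the end (rotate left by 2).
"tuepvdnkpxa" → "epvdnkpxatu".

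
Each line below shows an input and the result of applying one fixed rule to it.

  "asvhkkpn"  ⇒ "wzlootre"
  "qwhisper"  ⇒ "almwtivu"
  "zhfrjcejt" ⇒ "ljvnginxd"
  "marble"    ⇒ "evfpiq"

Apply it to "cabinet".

efmrixg

Each output is the input with this applied: shift every letter 4 places forward in the alphabet (wrapping around), then move the first character to the end.
So "cabinet" becomes "efmrixg".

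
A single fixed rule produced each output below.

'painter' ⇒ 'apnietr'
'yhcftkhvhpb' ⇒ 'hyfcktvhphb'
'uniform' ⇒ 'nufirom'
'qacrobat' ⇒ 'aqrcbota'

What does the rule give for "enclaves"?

The transformation: swap each adjacent pair of characters (1↔2, 3↔4, ...).
On "enclaves" that produces "nelcvase".

nelcvase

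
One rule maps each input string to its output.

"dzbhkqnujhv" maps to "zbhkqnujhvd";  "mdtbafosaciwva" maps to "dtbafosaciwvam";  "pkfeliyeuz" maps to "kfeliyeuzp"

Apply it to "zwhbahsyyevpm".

Looking at the pairs, the operation is to move the first character to the end.
So "zwhbahsyyevpm" becomes "whbahsyyevpmz".

whbahsyyevpmz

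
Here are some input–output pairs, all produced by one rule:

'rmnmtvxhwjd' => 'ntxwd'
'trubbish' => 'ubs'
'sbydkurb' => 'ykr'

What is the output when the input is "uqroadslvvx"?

Rule — keep every other character starting from the first (positions 1st, 3rd, 5th, ...), then delete the first character.
On "uqroadslvvx": the first step gives "urasvx", and the second then gives "rasvx".

rasvx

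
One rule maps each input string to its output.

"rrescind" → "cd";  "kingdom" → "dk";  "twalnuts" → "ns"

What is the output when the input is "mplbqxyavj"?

In each case the input is transformed by: move the first 2 characters to the end (rotate left by 2), then keep one character in every 3, starting at position 3 (positions 3rd, 6th, 9th, ...).
Applying both steps to "mplbqxyavj": "lbqxyavjmp", then "qam".
(Check on "twalnuts": → "alnutstw" → "ns" ✓)

qam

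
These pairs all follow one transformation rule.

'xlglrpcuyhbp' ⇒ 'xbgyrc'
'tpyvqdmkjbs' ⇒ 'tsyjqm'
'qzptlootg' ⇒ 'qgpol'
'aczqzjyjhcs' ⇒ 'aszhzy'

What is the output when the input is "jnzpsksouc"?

juzss

What's happening: keep every other character starting from the first (positions 1st, 3rd, 5th, ...), then take characters alternately from the front and the back (1st, last, 2nd, 2nd-last, ...).
Working it through for "jnzpsksouc": intermediate "jzssu", final "juzss".
(Check on "tpyvqdmkjbs": → "tyqmjs" → "tsyjqm" ✓)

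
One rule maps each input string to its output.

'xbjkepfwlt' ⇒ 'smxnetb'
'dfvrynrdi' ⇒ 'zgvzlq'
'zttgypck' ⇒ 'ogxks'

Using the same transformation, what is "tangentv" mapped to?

omvbd

Rule — delete the first 3 characters, then shift every letter 8 places forward in the alphabet (wrapping around).
"tangentv" → "omvbd".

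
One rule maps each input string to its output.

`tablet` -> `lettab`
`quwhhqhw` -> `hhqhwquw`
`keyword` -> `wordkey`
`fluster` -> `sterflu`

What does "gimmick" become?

mickgim

Each output is the input with this applied: move the first 3 characters to the end (rotate left by 3).
On "gimmick" that produces "mickgim".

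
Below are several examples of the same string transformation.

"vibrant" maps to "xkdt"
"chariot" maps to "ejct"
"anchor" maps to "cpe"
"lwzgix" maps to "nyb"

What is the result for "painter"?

The transformation: delete the last 3 characters, then shift every letter 2 places forward in the alphabet (wrapping around).
"painter" → "pain" → "rckp".
(Check on "lwzgix": → "lwz" → "nyb" ✓)

rckp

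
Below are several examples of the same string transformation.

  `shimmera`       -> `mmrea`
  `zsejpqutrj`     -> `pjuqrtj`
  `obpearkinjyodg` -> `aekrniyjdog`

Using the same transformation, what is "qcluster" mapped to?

suetr

Rule — delete the first 3 characters, then swap each adjacent pair of characters (1↔2, 3↔4, ...).
Starting from "qcluster": after the first operation, "uster"; after the second, "suetr".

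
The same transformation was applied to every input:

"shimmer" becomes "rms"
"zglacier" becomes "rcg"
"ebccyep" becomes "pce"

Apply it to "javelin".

The pattern: reverse the string, then keep one character in every 3, starting at position 1 (positions 1st, 4th, 7th, ...).
Applying both steps to "javelin": "nilevaj", then "nej".

nej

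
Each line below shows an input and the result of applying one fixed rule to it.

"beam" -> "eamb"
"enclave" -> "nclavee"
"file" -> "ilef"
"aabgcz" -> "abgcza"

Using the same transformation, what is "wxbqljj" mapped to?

xbqljjw

The transformation: move the first character to the end.
For "wxbqljj" the result is "xbqljjw".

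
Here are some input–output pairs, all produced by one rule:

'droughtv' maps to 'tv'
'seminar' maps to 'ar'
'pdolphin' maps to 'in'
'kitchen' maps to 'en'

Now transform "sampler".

er

The transformation: keep only the last 2 characters.
Doing the same to "sampler": "er".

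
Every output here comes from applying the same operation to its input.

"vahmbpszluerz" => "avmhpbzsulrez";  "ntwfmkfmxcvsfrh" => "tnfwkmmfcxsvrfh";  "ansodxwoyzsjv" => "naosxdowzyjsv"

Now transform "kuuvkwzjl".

ukvuwkjzl

What's happening: swap each adjacent pair of characters (1↔2, 3↔4, ...).
So "kuuvkwzjl" becomes "ukvuwkjzl".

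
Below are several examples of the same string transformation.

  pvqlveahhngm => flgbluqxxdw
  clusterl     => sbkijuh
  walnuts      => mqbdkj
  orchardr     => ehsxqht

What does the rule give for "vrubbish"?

lhkrryi

Rule — delete the last character, then shift every letter 10 places backward in the alphabet (wrapping around).
Applying both steps to "vrubbish": "vrubbis", then "lhkrryi".
(Check on "pvqlveahhngm": → "pvqlveahhng" → "flgbluqxxdw" ✓)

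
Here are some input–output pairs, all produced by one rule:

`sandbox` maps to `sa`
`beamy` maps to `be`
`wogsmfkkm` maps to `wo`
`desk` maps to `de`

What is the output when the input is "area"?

In each case the input is transformed by: keep only the first 2 characters.
So "area" becomes "ar".

ar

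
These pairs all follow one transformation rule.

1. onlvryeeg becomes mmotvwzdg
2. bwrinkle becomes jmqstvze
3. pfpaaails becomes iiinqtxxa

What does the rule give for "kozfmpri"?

nqsuwxzh

The transformation: sort the characters into alphabetical order, then shift every letter 8 places forward in the alphabet (wrapping around).
On "kozfmpri": the first step gives "fikmoprz", and the second then gives "nqsuwxzh".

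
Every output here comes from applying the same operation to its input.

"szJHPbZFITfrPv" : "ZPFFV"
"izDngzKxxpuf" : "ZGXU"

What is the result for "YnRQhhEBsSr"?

Looking at the pairs, the operation is to keep one character in every 3, starting at position 2 (positions 2nd, 5th, 8th, ...), then convert every letter to uppercase.
For "YnRQhhEBsSr", step one produces "nhBr"; step two turns that into "NHBR".

NHBR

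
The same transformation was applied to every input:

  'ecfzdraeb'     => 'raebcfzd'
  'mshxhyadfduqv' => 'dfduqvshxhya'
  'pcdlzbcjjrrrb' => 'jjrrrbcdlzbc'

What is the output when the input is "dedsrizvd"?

izvdedsr

The transformation: delete the first character, then swap the front and back halves of the string.
On "dedsrizvd": the first step gives "edsrizvd", and the second then gives "izvdedsr".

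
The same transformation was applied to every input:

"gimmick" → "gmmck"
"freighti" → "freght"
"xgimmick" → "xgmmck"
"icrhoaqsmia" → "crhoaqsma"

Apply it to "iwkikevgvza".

Rule — remove every "i".
Doing the same to "iwkikevgvza": "wkkevgvza".

wkkevgvza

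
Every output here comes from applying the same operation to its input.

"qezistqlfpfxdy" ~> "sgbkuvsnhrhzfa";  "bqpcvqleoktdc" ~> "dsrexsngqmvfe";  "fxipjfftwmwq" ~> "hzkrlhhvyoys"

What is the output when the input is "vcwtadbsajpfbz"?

xeyvcfduclrhdb

The rule is to shift every letter 2 places forward in the alphabet (wrapping around).
"vcwtadbsajpfbz" → "xeyvcfduclrhdb".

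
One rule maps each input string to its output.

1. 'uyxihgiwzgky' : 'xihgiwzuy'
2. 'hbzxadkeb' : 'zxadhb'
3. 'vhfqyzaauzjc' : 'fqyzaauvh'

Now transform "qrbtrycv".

btrqr

In each case the input is transformed by: delete the last 3 characters, then move the first 2 characters to the end (rotate left by 2).
Working it through for "qrbtrycv": intermediate "qrbtr", final "btrqr".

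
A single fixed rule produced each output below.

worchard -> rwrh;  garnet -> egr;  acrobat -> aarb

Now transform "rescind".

nrsi

Each output is the input with this applied: move the last 2 characters to the front (rotate right by 2), then keep every other character starting from the first (positions 1st, 3rd, 5th, ...).
Working it through for "rescind": intermediate "ndresci", final "nrsi".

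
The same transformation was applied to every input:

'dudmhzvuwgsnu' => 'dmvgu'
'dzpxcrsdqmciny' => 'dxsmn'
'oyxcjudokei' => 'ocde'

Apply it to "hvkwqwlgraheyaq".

The transformation: keep one character in every 3, starting at position 1 (positions 1st, 4th, 7th, ...).
So "hvkwqwlgraheyaq" becomes "hwlay".

hwlay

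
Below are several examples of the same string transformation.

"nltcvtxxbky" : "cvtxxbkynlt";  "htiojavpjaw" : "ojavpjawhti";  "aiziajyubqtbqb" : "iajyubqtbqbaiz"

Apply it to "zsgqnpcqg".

qnpcqgzsg

Each output is the input with this applied: move the first 3 characters to the end (rotate left by 3).
Doing the same to "zsgqnpcqg": "qnpcqgzsg".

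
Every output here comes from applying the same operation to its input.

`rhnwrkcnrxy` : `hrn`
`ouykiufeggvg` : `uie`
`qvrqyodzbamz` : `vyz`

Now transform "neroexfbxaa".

eeb

The transformation: delete the last 2 characters, then keep one character in every 3, starting at position 2 (positions 2nd, 5th, 8th, ...).
"neroexfbxaa" → "eeb".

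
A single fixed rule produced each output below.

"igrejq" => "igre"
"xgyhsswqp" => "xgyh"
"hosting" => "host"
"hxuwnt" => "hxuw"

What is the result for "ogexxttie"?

What's happening: keep only the first 4 characters.
Doing the same to "ogexxttie": "ogex".

ogex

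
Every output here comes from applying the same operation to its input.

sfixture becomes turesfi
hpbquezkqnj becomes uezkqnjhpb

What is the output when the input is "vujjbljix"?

The pattern: move the first 3 characters to the end (rotate left by 3), then delete the first character.
Working it through for "vujjbljix": intermediate "jbljixvuj", final "bljixvuj".
(Check on "sfixture": → "xturesfi" → "turesfi" ✓)

bljixvuj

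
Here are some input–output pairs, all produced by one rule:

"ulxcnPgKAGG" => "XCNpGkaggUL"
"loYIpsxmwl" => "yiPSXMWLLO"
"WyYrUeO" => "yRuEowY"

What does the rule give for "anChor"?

cHORAN

The pattern: move the first 2 characters to the end (rotate left by 2), then flip the case of every letter.
On "anChor": the first step gives "Choran", and the second then gives "cHORAN".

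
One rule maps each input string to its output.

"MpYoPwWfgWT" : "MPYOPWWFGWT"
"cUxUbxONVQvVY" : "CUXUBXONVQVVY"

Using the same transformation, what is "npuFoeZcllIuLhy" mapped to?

NPUFOEZCLLIULHY

Rule — convert every letter to uppercase.
Applying that to "npuFoeZcllIuLhy" gives "NPUFOEZCLLIULHY".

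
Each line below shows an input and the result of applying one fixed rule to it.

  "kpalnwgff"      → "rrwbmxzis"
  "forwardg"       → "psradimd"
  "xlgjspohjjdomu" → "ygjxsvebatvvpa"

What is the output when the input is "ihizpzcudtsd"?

The rule is to move the last 2 characters to the front (rotate right by 2), then shift every letter 12 places forward in the alphabet (wrapping around).
For "ihizpzcudtsd", step one produces "sdihizpzcudt"; step two turns that into "eputulblogpf".

eputulblogpf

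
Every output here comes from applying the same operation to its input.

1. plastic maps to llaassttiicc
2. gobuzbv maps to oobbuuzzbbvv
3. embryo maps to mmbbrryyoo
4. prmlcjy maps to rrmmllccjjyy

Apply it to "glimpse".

lliimmppssee

Looking at the pairs, the operation is to double every character, then delete the first 2 characters.
On "glimpse": the first step gives "gglliimmppssee", and the second then gives "lliimmppssee".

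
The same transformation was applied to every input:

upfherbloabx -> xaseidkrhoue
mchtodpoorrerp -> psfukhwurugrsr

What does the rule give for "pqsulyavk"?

Rule — take characters alternately from the front and the back (1st, last, 2nd, 2nd-last, ...), then shift every letter 3 places forward in the alphabet (wrapping around).
Starting from "pqsulyavk": after the first operation, "pkqvsauyl"; after the second, "sntyvdxbo".

sntyvdxbo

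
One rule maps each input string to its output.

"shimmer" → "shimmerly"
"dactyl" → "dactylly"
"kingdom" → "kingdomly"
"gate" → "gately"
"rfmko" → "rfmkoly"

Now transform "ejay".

What's happening: append "ly".
On "ejay" that produces "ejayly".

ejayly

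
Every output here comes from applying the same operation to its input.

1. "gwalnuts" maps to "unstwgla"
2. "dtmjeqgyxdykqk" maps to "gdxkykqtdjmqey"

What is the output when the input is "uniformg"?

rogmnufi

Each output is the input with this applied: swap each adjacent pair of characters (1↔2, 3↔4, ...), then swap the front and back halves of the string.
On "uniformg": the first step gives "nufirogm", and the second then gives "rogmnufi".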